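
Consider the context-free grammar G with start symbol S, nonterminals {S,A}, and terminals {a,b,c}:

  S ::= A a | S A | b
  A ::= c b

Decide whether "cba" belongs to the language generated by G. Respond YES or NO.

Convert to CNF:
  S -> A T2 | S A | b
  A -> T0 T1
  T0 -> c
  T1 -> b
  T2 -> a

Fill CYK table bottom-up:
  T[0,0] 'c' = {T0}  orig:{}
  T[1,1] 'b' = {S,T1}  orig:{S}
  T[2,2] 'a' = {T2}  orig:{}
  T[0,1] 'cb' = {A}
  T[1,2] 'ba' = ∅
  T[0,2] 'cba' = {S}

S ∈ T[0,2] ⇒ YES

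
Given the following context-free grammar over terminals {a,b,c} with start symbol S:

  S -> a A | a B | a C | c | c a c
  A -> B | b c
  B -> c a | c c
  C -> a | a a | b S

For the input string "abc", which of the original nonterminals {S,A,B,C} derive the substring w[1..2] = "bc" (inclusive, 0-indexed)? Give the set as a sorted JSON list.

CNF form of G:
  S -> T1 X3 | T2 A | T2 B | T2 C | c
  A -> T0 T1 | T1 T1 | T1 T2
  B -> T1 T1 | T1 T2
  C -> T0 S | T2 T2 | a
  T0 -> b
  T1 -> c
  T2 -> a
  X3 -> T2 T1

CYK fill (cells [i..j] with 1 ≤ i ≤ j ≤ 2 only):
  cell(1,1) b: {T0}  orig:{}
  cell(2,2) c: {S,T1}  orig:{S}
  cell(1,2) bc: {A,C}

Original NTs in T[1,2] deriving "bc": ["A", "C"]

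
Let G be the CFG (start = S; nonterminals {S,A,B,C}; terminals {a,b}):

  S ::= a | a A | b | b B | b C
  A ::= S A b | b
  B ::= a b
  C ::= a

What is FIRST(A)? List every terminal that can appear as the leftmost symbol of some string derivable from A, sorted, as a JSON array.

FIRST iteration:
iter 1:
  A via A→b: +{b}
  B via B→a b: +{a}
  C via C→a: +{a}
  S via S→a: +{a}
  S via S→b: +{b}
  S: {a,b}  A: {b}  B: {a}  C: {a}
iter 2:
  A via A→S A b: +{a}
  S: {a,b}  A: {a,b}  B: {a}  C: {a}
iter 3: (stable)
  S: {a,b}  A: {a,b}  B: {a}  C: {a}

FIRST(A) = ["a", "b"]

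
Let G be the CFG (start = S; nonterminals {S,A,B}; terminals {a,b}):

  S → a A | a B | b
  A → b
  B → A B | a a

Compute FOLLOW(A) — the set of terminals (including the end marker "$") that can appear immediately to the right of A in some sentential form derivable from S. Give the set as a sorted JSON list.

FIRST iteration:
iter 1:
  A via A→b: +{b}
  B via B→A B: +{b}
  B via B→a a: +{a}
  S via S→a A: +{a}
  S via S→b: +{b}
  FIRST(S)={a,b}  FIRST(A)={b}  FIRST(B)={a,b}
iter 2: — fixpoint
  FIRST(S)={a,b}  FIRST(A)={b}  FIRST(B)={a,b}

Compute FOLLOW by fixpoint:
FOLLOW(S) := {$}
iter 1:
  B→A B: FOLLOW(A) ⊇ FIRST(B) = {a,b}; new: +{a,b}
  S→a A: FOLLOW(A) ⊇ FOLLOW(S) ⊇ {$}; new: +{$}
  S→a B: FOLLOW(B) ⊇ FOLLOW(S) ⊇ {$}; new: +{$}
  S: {$}  A: {$,a,b}  B: {$}
iter 2: (stable)
  S: {$}  A: {$,a,b}  B: {$}

FOLLOW(A) = ["$", "a", "b"]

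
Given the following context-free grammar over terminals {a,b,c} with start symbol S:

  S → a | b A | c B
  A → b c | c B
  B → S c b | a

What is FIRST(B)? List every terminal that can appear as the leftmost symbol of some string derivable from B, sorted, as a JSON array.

FIRST sets, iterate to fixpoint:
iter 1:
  A via A→b c: +{b}
  A via A→c B: +{c}
  B via B→a: +{a}
  S via S→a: +{a}
  S via S→b A: +{b}
  S via S→c B: +{c}
  FIRST[S]={a,b,c}  FIRST[A]={b,c}  FIRST[B]={a}
iter 2:
  B via B→S c b: +{b,c}
  FIRST[S]={a,b,c}  FIRST[A]={b,c}  FIRST[B]={a,b,c}
iter 3: — fixpoint
  FIRST[S]={a,b,c}  FIRST[A]={b,c}  FIRST[B]={a,b,c}

FIRST(B) = ["a", "b", "c"]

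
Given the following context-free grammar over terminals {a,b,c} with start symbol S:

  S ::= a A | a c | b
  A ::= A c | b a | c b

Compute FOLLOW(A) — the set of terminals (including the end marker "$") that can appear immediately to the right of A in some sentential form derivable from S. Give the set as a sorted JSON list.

FIRST sets, iterate to fixpoint:
[1]
  A via A→b a: +{b}
  A via A→c b: +{c}
  S via S→a A: +{a}
  S via S→b: +{b}
  S: {a,b}  A: {b,c}
[2] done
  S: {a,b}  A: {b,c}

Compute FOLLOW by fixpoint:
initialize: $ ∈ FOLLOW(S)
pass 1:
  A→A c: FOLLOW(A) ⊇ FIRST(c) = {c}; new: +{c}
  S→a A: FOLLOW(A) ⊇ FOLLOW(S) ⊇ {$}; new: +{$}
  FOLLOW[S]={$}  FOLLOW[A]={$,c}
pass 2: (no change)
  FOLLOW[S]={$}  FOLLOW[A]={$,c}

FOLLOW(A) = ["$", "c"]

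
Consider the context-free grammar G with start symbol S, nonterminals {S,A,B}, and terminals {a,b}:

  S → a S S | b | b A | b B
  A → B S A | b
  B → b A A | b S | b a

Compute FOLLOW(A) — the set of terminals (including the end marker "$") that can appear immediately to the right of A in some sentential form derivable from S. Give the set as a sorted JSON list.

FIRST iteration:
iter 1:
  A via A→b: +{b}
  B via B→b A A: +{b}
  S via S→a S S: +{a}
  S via S→b: +{b}
  FIRST(S)={a,b}  FIRST(A)={b}  FIRST(B)={b}
iter 2: (stable)
  FIRST(S)={a,b}  FIRST(A)={b}  FIRST(B)={b}

FOLLOW sets:
seed FOLLOW(S) with $
round 1:
  A→B S A: FOLLOW(B) ⊇ FIRST(S) = {a,b}; new: +{a,b}
  A→B S A: FOLLOW(S) ⊇ FIRST(A) = {b}; new: +{b}
  B→b A A: FOLLOW(A) ⊇ FIRST(A) = {b}; new: +{b}
  B→b A A: FOLLOW(A) ⊇ FOLLOW(B) ⊇ {a,b}; new: +{a}
  B→b S: FOLLOW(S) ⊇ FOLLOW(B) ⊇ {a,b}; new: +{a}
  S→b A: FOLLOW(A) ⊇ FOLLOW(S) ⊇ {$,a,b}; new: +{$}
  S→b B: FOLLOW(B) ⊇ FOLLOW(S) ⊇ {$,a,b}; new: +{$}
  S: {$,a,b}  A: {$,a,b}  B: {$,a,b}
round 2: done
  S: {$,a,b}  A: {$,a,b}  B: {$,a,b}

FOLLOW(A) = ["$", "a", "b"]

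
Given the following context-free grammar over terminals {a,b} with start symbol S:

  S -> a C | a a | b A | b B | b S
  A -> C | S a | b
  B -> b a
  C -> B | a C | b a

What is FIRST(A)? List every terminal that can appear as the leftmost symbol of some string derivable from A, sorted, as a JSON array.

FIRST iteration:
round 1:
  A via A→b: +{b}
  B via B→b a: +{b}
  C via C→B: +{b}
  C via C→a C: +{a}
  S via S→a C: +{a}
  S via S→b A: +{b}
  S: {a,b}  A: {b}  B: {b}  C: {a,b}
round 2:
  A via A→C: +{a}
  S: {a,b}  A: {a,b}  B: {b}  C: {a,b}
round 3: — fixpoint
  S: {a,b}  A: {a,b}  B: {b}  C: {a,b}

FIRST(A) = ["a", "b"]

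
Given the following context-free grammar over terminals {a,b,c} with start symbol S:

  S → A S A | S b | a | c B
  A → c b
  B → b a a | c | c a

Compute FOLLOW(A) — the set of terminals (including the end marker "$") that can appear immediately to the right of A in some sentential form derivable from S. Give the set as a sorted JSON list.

Compute FIRST by fixpoint:
round 1:
  A via A→c b: +{c}
  B via B→b a a: +{b}
  B via B→c: +{c}
  S via S→A S A: +{c}
  S via S→a: +{a}
  FIRST[S]={a,c}  FIRST[A]={c}  FIRST[B]={b,c}
round 2: — fixpoint
  FIRST[S]={a,c}  FIRST[A]={c}  FIRST[B]={b,c}

FOLLOW iteration:
seed FOLLOW(S) with $
round 1:
  S→A S A: FOLLOW(A) ⊇ FIRST(S) = {a,c}; new: +{a,c}
  S→A S A: FOLLOW(S) ⊇ FIRST(A) = {c}; new: +{c}
  S→A S A: FOLLOW(A) ⊇ FOLLOW(S) ⊇ {$,c}; new: +{$}
  S→S b: FOLLOW(S) ⊇ FIRST(b) = {b}; new: +{b}
  S→c B: FOLLOW(B) ⊇ FOLLOW(S) ⊇ {$,b,c}; new: +{$,b,c}
  S: {$,b,c}  A: {$,a,c}  B: {$,b,c}
round 2:
  S→A S A: FOLLOW(A) ⊇ FOLLOW(S) ⊇ {$,b,c}; new: +{b}
  S: {$,b,c}  A: {$,a,b,c}  B: {$,b,c}
round 3: done
  S: {$,b,c}  A: {$,a,b,c}  B: {$,b,c}

FOLLOW(A) = ["$", "a", "b", "c"]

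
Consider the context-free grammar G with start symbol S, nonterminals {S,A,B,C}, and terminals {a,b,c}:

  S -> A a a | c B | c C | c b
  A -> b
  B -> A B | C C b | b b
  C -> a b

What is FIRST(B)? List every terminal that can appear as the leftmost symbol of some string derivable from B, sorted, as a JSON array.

Compute FIRST by fixpoint:
round 1:
  A via A→b: +{b}
  B via B→A B: +{b}
  C via C→a b: +{a}
  S via S→A a a: +{b}
  S via S→c B: +{c}
  FIRST(S)={b,c}  FIRST(A)={b}  FIRST(B)={b}  FIRST(C)={a}
round 2:
  B via B→C C b: +{a}
  FIRST(S)={b,c}  FIRST(A)={b}  FIRST(B)={a,b}  FIRST(C)={a}
round 3: (stable)
  FIRST(S)={b,c}  FIRST(A)={b}  FIRST(B)={a,b}  FIRST(C)={a}

FIRST(B) = ["a", "b"]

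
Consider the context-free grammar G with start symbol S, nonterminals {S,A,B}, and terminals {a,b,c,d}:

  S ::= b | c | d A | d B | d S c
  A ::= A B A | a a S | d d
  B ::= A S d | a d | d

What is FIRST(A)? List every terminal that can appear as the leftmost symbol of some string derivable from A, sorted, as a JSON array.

Compute FIRST by fixpoint:
round 1:
  A via A→a a S: +{a}
  A via A→d d: +{d}
  B via B→A S d: +{a,d}
  S via S→b: +{b}
  S via S→c: +{c}
  S via S→d A: +{d}
  FIRST[S]={b,c,d}  FIRST[A]={a,d}  FIRST[B]={a,d}
round 2: (no change)
  FIRST[S]={b,c,d}  FIRST[A]={a,d}  FIRST[B]={a,d}

FIRST(A) = ["a", "d"]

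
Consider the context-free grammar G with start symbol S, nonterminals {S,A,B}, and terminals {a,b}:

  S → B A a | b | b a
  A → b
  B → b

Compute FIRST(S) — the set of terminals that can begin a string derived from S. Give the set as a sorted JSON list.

FIRST sets, iterate to fixpoint:
pass 1:
  A via A→b: +{b}
  B via B→b: +{b}
  S via S→B A a: +{b}
  S: {b}  A: {b}  B: {b}
pass 2: (stable)
  S: {b}  A: {b}  B: {b}

FIRST(S) = ["b"]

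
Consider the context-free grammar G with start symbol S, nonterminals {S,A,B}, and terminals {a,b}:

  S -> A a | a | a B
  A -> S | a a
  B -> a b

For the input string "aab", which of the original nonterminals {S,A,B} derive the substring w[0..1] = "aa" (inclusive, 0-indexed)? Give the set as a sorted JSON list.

CNF form of G:
  S -> A T0 | T0 B | a
  A -> A T0 | T0 B | T0 T0 | a
  B -> T0 T1
  T0 -> a
  T1 -> b

CYK fill, restricted to cells inside w[0..1]:
  T[0,0] 'a' = {A,S,T0}  orig:{A,S}
  T[1,1] 'a' = {A,S,T0}  orig:{A,S}
  T[0,1] 'aa' = {A,S}

Original NTs in T[0,1] deriving "aa": ["A", "S"]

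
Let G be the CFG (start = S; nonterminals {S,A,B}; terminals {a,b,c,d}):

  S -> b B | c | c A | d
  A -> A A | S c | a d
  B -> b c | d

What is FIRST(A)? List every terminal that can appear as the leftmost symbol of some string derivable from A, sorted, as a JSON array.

Compute FIRST by fixpoint:
pass 1:
  A via A→a d: +{a}
  B via B→b c: +{b}
  B via B→d: +{d}
  S via S→b B: +{b}
  S via S→c: +{c}
  S via S→d: +{d}
  FIRST(S)={b,c,d}  FIRST(A)={a}  FIRST(B)={b,d}
pass 2:
  A via A→S c: +{b,c,d}
  FIRST(S)={b,c,d}  FIRST(A)={a,b,c,d}  FIRST(B)={b,d}
pass 3: (stable)
  FIRST(S)={b,c,d}  FIRST(A)={a,b,c,d}  FIRST(B)={b,d}

FIRST(A) = ["a", "b", "c", "d"]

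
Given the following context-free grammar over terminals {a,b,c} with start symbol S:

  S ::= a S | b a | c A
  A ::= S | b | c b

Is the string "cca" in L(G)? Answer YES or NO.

Convert to CNF:
  S -> T0 S | T1 T0 | T2 A
  A -> T0 S | T1 T0 | T2 A | T2 T1 | b
  T0 -> a
  T1 -> b
  T2 -> c

Fill CYK table bottom-up:
  T[0,0] 'c' = {T2}  orig:{}
  T[1,1] 'c' = {T2}  orig:{}
  T[2,2] 'a' = {T0}  orig:{}
  T[0,1] 'cc' = ∅
  T[1,2] 'ca' = ∅
  T[0,2] 'cca' = ∅

S ∉ T[0,2] ⇒ NO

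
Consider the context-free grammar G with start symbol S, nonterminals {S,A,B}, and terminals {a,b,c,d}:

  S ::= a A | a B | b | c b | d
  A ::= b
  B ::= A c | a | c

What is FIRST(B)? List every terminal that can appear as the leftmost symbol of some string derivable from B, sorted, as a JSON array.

FIRST iteration:
pass 1:
  A via A→b: +{b}
  B via B→A c: +{b}
  B via B→a: +{a}
  B via B→c: +{c}
  S via S→a A: +{a}
  S via S→b: +{b}
  S via S→c b: +{c}
  S via S→d: +{d}
  FIRST(S)={a,b,c,d}  FIRST(A)={b}  FIRST(B)={a,b,c}
pass 2: (stable)
  FIRST(S)={a,b,c,d}  FIRST(A)={b}  FIRST(B)={a,b,c}

FIRST(B) = ["a", "b", "c"]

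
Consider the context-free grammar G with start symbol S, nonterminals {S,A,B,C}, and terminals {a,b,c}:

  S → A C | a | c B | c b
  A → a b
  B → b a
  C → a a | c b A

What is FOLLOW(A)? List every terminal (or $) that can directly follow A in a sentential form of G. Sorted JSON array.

FIRST sets, iterate to fixpoint:
iter 1:
  A via A→a b: +{a}
  B via B→b a: +{b}
  C via C→a a: +{a}
  C via C→c b A: +{c}
  S via S→A C: +{a}
  S via S→c B: +{c}
  FIRST(S)={a,c}  FIRST(A)={a}  FIRST(B)={b}  FIRST(C)={a,c}
iter 2: (stable)
  FIRST(S)={a,c}  FIRST(A)={a}  FIRST(B)={b}  FIRST(C)={a,c}

FOLLOW sets:
initialize: $ ∈ FOLLOW(S)
[1]
  S→A C: FOLLOW(A) ⊇ FIRST(C) = {a,c}; new: +{a,c}
  S→A C: FOLLOW(C) ⊇ FOLLOW(S) ⊇ {$}; new: +{$}
  S→c B: FOLLOW(B) ⊇ FOLLOW(S) ⊇ {$}; new: +{$}
  S: {$}  A: {a,c}  B: {$}  C: {$}
[2]
  C→c b A: FOLLOW(A) ⊇ FOLLOW(C) ⊇ {$}; new: +{$}
  S: {$}  A: {$,a,c}  B: {$}  C: {$}
[3] (stable)
  S: {$}  A: {$,a,c}  B: {$}  C: {$}

FOLLOW(A) = ["$", "a", "c"]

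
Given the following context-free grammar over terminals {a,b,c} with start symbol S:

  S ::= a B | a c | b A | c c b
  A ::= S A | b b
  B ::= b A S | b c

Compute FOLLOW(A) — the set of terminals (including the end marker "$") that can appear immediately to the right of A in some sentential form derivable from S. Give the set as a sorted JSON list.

FIRST iteration:
iter 1:
  A via A→b b: +{b}
  B via B→b A S: +{b}
  S via S→a B: +{a}
  S via S→b A: +{b}
  S via S→c c b: +{c}
  S: {a,b,c}  A: {b}  B: {b}
iter 2:
  A via A→S A: +{a,c}
  S: {a,b,c}  A: {a,b,c}  B: {b}
iter 3: (stable)
  S: {a,b,c}  A: {a,b,c}  B: {b}

FOLLOW iteration:
initialize: $ ∈ FOLLOW(S)
iter 1:
  A→S A: FOLLOW(S) ⊇ FIRST(A) = {a,b,c}; new: +{a,b,c}
  B→b A S: FOLLOW(A) ⊇ FIRST(S) = {a,b,c}; new: +{a,b,c}
  S→a B: FOLLOW(B) ⊇ FOLLOW(S) ⊇ {$,a,b,c}; new: +{$,a,b,c}
  S→b A: FOLLOW(A) ⊇ FOLLOW(S) ⊇ {$,a,b,c}; new: +{$}
  S: {$,a,b,c}  A: {$,a,b,c}  B: {$,a,b,c}
iter 2: — fixpoint
  S: {$,a,b,c}  A: {$,a,b,c}  B: {$,a,b,c}

FOLLOW(A) = ["$", "a", "b", "c"]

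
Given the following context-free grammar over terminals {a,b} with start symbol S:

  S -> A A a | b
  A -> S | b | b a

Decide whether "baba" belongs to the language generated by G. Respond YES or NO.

CNF form of G:
  S -> A X3 | b
  A -> A X2 | T1 T0 | b
  T0 -> a
  T1 -> b
  X2 -> A T0
  X3 -> A T0

CYK table (by increasing span):
  [0..0]={A,S,T1}  "b"  orig:{A,S}
  [1..1]={T0}  "a"  orig:{}
  [2..2]={A,S,T1}  "b"  orig:{A,S}
  [3..3]={T0}  "a"  orig:{}
  [0..1]={A,X2,X3}  "ba"  orig:{A}
  [1..2]=∅  "ab"
  [2..3]={A,X2,X3}  "ba"  orig:{A}
  [0..2]=∅  "bab"
  [1..3]=∅  "aba"
  [0..3]={A,S}  "baba"

S ∈ T[0,3] ⇒ YES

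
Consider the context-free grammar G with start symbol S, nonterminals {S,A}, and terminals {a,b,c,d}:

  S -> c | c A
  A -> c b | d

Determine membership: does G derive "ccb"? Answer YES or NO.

Convert to CNF:
  S -> T0 A | c
  A -> T0 T1 | d
  T0 -> c
  T1 -> b

Fill CYK table bottom-up:
  T[0,0] 'c' = {S,T0}  orig:{S}
  T[1,1] 'c' = {S,T0}  orig:{S}
  T[2,2] 'b' = {T1}  orig:{}
  T[0,1] 'cc' = ∅
  T[1,2] 'cb' = {A}
  T[0,2] 'ccb' = {S}

S ∈ T[0,2] ⇒ YES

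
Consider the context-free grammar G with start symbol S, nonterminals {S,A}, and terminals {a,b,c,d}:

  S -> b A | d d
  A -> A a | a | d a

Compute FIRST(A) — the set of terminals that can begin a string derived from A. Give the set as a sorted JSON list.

FIRST iteration:
[1]
  A via A→a: +{a}
  A via A→d a: +{d}
  S via S→b A: +{b}
  S via S→d d: +{d}
  S: {b,d}  A: {a,d}
[2] — fixpoint
  S: {b,d}  A: {a,d}

FIRST(A) = ["a", "d"]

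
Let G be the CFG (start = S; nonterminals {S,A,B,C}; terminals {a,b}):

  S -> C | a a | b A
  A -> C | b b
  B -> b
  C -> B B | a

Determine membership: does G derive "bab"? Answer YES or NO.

Convert to CNF:
  S -> B B | T0 A | T1 T1 | a
  A -> B B | T0 T0 | a
  B -> b
  C -> B B | a
  T0 -> b
  T1 -> a

CYK table (by increasing span):
  [0..0]={B,T0}  "b"  orig:{B}
  [1..1]={A,C,S,T1}  "a"  orig:{A,C,S}
  [2..2]={B,T0}  "b"  orig:{B}
  [0..1]={S}  "ba"
  [1..2]=∅  "ab"
  [0..2]=∅  "bab"

S ∉ T[0,2] ⇒ NO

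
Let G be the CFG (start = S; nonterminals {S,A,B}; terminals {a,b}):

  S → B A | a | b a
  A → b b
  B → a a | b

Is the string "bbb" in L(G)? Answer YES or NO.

Convert to CNF:
  S -> B A | T0 T1 | a
  A -> T0 T0
  B -> T1 T1 | b
  T0 -> b
  T1 -> a

Fill CYK table bottom-up:
  T[0,0] 'b' = {B,T0}  orig:{B}
  T[1,1] 'b' = {B,T0}  orig:{B}
  T[2,2] 'b' = {B,T0}  orig:{B}
  T[0,1] 'bb' = {A}
  T[1,2] 'bb' = {A}
  T[0,2] 'bbb' = {S}

S ∈ T[0,2] ⇒ YES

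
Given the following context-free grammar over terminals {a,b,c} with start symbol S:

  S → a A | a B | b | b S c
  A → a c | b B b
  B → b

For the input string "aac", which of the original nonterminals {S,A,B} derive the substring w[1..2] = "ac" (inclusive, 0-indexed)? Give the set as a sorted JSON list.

CNF form of G:
  S -> T0 A | T0 B | T2 X4 | b
  A -> T0 T1 | T2 X3
  B -> b
  T0 -> a
  T1 -> c
  T2 -> b
  X3 -> B T2
  X4 -> S T1

Fill CYK table bottom-up, restricted to cells inside w[1..2]:
  [1..1]={T0}  "a"  orig:{}
  [2..2]={T1}  "c"  orig:{}
  [1..2]={A}  "ac"

Original NTs in T[1,2] deriving "ac": ["A"]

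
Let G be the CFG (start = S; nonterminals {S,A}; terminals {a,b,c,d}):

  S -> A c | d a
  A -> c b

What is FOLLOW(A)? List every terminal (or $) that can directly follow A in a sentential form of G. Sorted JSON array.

FIRST sets, iterate to fixpoint:
iter 1:
  A via A→c b: +{c}
  S via S→A c: +{c}
  S via S→d a: +{d}
  S: {c,d}  A: {c}
iter 2: (stable)
  S: {c,d}  A: {c}

FOLLOW sets:
FOLLOW(S) := {$}
pass 1:
  S→A c: FOLLOW(A) ⊇ FIRST(c) = {c}; new: +{c}
  FOLLOW[S]={$}  FOLLOW[A]={c}
pass 2: — fixpoint
  FOLLOW[S]={$}  FOLLOW[A]={c}

FOLLOW(A) = ["c"]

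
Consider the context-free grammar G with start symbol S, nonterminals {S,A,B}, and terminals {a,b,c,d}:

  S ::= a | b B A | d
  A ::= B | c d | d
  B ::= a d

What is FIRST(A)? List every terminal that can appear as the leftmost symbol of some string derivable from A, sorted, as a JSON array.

Compute FIRST by fixpoint:
iter 1:
  A via A→c d: +{c}
  A via A→d: +{d}
  B via B→a d: +{a}
  S via S→a: +{a}
  S via S→b B A: +{b}
  S via S→d: +{d}
  S: {a,b,d}  A: {c,d}  B: {a}
iter 2:
  A via A→B: +{a}
  S: {a,b,d}  A: {a,c,d}  B: {a}
iter 3: done
  S: {a,b,d}  A: {a,c,d}  B: {a}

FIRST(A) = ["a", "c", "d"]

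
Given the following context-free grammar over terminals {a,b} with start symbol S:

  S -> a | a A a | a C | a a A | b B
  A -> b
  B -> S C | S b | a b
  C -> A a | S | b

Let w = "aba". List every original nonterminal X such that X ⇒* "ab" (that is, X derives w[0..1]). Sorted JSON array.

Convert to CNF:
  S -> T0 B | T1 C | T1 X4 | T1 X5 | a
  A -> b
  B -> S C | S T0 | T1 T0
  C -> A T1 | T0 B | T1 C | T1 X2 | T1 X3 | a | b
  T0 -> b
  T1 -> a
  X2 -> A T1
  X3 -> T1 A
  X4 -> A T1
  X5 -> T1 A

Fill CYK table bottom-up — only the sub-triangle for w[0..1]:
  T[0,0] 'a' = {C,S,T1}  orig:{C,S}
  T[1,1] 'b' = {A,C,T0}  orig:{A,C}
  T[0,1] 'ab' = {B,C,S,X3,X5}  orig:{B,C,S}

Original NTs in T[0,1] deriving "ab": ["B", "C", "S"]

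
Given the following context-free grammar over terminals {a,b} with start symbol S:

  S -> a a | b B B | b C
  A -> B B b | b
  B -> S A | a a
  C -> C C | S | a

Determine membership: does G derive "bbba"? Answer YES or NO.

CNF form of G:
  S -> T0 C | T0 X4 | T1 T1
  A -> B X2 | b
  B -> S A | T1 T1
  C -> C C | T0 C | T0 X3 | T1 T1 | a
  T0 -> b
  T1 -> a
  X2 -> B T0
  X3 -> B B
  X4 -> B B

CYK table (by increasing span):
  T[0,0] 'b' = {A,T0}  orig:{A}
  T[1,1] 'b' = {A,T0}  orig:{A}
  T[2,2] 'b' = {A,T0}  orig:{A}
  T[3,3] 'a' = {C,T1}  orig:{C}
  T[0,1] 'bb' = ∅
  T[1,2] 'bb' = ∅
  T[2,3] 'ba' = {C,S}
  T[0,2] 'bbb' = ∅
  T[1,3] 'bba' = {C,S}
  T[0,3] 'bbba' = {C,S}

S ∈ T[0,3] ⇒ YES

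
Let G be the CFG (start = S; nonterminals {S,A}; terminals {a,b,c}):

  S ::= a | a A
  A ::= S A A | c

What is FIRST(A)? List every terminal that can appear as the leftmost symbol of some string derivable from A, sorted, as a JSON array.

Compute FIRST by fixpoint:
pass 1:
  A via A→c: +{c}
  S via S→a: +{a}
  FIRST(S)={a}  FIRST(A)={c}
pass 2:
  A via A→S A A: +{a}
  FIRST(S)={a}  FIRST(A)={a,c}
pass 3: done
  FIRST(S)={a}  FIRST(A)={a,c}

FIRST(A) = ["a", "c"]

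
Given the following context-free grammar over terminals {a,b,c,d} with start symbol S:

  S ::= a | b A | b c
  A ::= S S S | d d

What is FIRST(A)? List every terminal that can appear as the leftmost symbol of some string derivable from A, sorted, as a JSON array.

FIRST iteration:
round 1:
  A via A→d d: +{d}
  S via S→a: +{a}
  S via S→b A: +{b}
  S: {a,b}  A: {d}
round 2:
  A via A→S S S: +{a,b}
  S: {a,b}  A: {a,b,d}
round 3: — fixpoint
  S: {a,b}  A: {a,b,d}

FIRST(A) = ["a", "b", "d"]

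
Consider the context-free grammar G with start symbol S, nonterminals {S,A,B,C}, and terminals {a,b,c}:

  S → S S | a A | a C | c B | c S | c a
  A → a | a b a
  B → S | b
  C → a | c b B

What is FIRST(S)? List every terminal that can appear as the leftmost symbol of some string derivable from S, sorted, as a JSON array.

FIRST sets, iterate to fixpoint:
pass 1:
  A via A→a: +{a}
  B via B→b: +{b}
  C via C→a: +{a}
  C via C→c b B: +{c}
  S via S→a A: +{a}
  S via S→c B: +{c}
  FIRST(S)={a,c}  FIRST(A)={a}  FIRST(B)={b}  FIRST(C)={a,c}
pass 2:
  B via B→S: +{a,c}
  FIRST(S)={a,c}  FIRST(A)={a}  FIRST(B)={a,b,c}  FIRST(C)={a,c}
pass 3: done
  FIRST(S)={a,c}  FIRST(A)={a}  FIRST(B)={a,b,c}  FIRST(C)={a,c}

FIRST(S) = ["a", "c"]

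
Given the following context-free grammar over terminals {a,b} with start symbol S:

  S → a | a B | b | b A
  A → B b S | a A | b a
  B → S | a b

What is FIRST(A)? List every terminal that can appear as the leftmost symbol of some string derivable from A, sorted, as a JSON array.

FIRST sets, iterate to fixpoint:
round 1:
  A via A→a A: +{a}
  A via A→b a: +{b}
  B via B→a b: +{a}
  S via S→a: +{a}
  S via S→b: +{b}
  FIRST(S)={a,b}  FIRST(A)={a,b}  FIRST(B)={a}
round 2:
  B via B→S: +{b}
  FIRST(S)={a,b}  FIRST(A)={a,b}  FIRST(B)={a,b}
round 3: (stable)
  FIRST(S)={a,b}  FIRST(A)={a,b}  FIRST(B)={a,b}

FIRST(A) = ["a", "b"]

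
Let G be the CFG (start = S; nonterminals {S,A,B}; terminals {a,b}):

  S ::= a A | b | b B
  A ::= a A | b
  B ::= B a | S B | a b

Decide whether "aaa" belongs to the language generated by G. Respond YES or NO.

Convert to CNF:
  S -> T0 A | T1 B | b
  A -> T0 A | b
  B -> B T0 | S B | T0 T1
  T0 -> a
  T1 -> b

CYK fill:
  [0..0]={T0}  "a"  orig:{}
  [1..1]={T0}  "a"  orig:{}
  [2..2]={T0}  "a"  orig:{}
  [0..1]=∅  "aa"
  [1..2]=∅  "aa"
  [0..2]=∅  "aaa"

S ∉ T[0,2] ⇒ NO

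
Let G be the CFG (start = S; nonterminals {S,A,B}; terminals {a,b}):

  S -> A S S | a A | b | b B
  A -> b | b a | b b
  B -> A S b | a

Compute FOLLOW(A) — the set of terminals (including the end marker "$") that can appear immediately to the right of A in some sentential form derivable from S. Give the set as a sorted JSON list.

FIRST iteration:
[1]
  A via A→b: +{b}
  B via B→A S b: +{b}
  B via B→a: +{a}
  S via S→A S S: +{b}
  S via S→a A: +{a}
  FIRST(S)={a,b}  FIRST(A)={b}  FIRST(B)={a,b}
[2] (no change)
  FIRST(S)={a,b}  FIRST(A)={b}  FIRST(B)={a,b}

Compute FOLLOW by fixpoint:
seed FOLLOW(S) with $
round 1:
  B→A S b: FOLLOW(A) ⊇ FIRST(S) = {a,b}; new: +{a,b}
  B→A S b: FOLLOW(S) ⊇ FIRST(b) = {b}; new: +{b}
  S→A S S: FOLLOW(S) ⊇ FIRST(S) = {a,b}; new: +{a}
  S→a A: FOLLOW(A) ⊇ FOLLOW(S) ⊇ {$,a,b}; new: +{$}
  S→b B: FOLLOW(B) ⊇ FOLLOW(S) ⊇ {$,a,b}; new: +{$,a,b}
  FOLLOW[S]={$,a,b}  FOLLOW[A]={$,a,b}  FOLLOW[B]={$,a,b}
round 2: done
  FOLLOW[S]={$,a,b}  FOLLOW[A]={$,a,b}  FOLLOW[B]={$,a,b}

FOLLOW(A) = ["$", "a", "b"]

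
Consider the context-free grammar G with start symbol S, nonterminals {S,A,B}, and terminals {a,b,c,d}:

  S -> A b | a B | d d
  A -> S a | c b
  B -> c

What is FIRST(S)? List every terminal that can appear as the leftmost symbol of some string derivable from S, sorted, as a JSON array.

Compute FIRST by fixpoint:
[1]
  A via A→c b: +{c}
  B via B→c: +{c}
  S via S→A b: +{c}
  S via S→a B: +{a}
  S via S→d d: +{d}
  FIRST(S)={a,c,d}  FIRST(A)={c}  FIRST(B)={c}
[2]
  A via A→S a: +{a,d}
  FIRST(S)={a,c,d}  FIRST(A)={a,c,d}  FIRST(B)={c}
[3] done
  FIRST(S)={a,c,d}  FIRST(A)={a,c,d}  FIRST(B)={c}

FIRST(S) = ["a", "c", "d"]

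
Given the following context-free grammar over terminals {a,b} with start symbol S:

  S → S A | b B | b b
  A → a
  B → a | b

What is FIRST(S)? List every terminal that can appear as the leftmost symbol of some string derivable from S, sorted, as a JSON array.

FIRST iteration:
round 1:
  A via A→a: +{a}
  B via B→a: +{a}
  B via B→b: +{b}
  S via S→b B: +{b}
  FIRST[S]={b}  FIRST[A]={a}  FIRST[B]={a,b}
round 2: done
  FIRST[S]={b}  FIRST[A]={a}  FIRST[B]={a,b}

FIRST(S) = ["b"]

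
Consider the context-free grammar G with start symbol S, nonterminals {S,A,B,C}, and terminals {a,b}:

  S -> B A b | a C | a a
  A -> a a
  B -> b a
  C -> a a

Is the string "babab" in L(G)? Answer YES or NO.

CNF form of G:
  S -> B X2 | T0 C | T0 T0
  A -> T0 T0
  B -> T1 T0
  C -> T0 T0
  T0 -> a
  T1 -> b
  X2 -> A T1

CYK table (by increasing span):
  cell(0,0) b: {T1}  orig:{}
  cell(1,1) a: {T0}  orig:{}
  cell(2,2) b: {T1}  orig:{}
  cell(3,3) a: {T0}  orig:{}
  cell(4,4) b: {T1}  orig:{}
  cell(0,1) ba: {B}
  cell(1,2) ab: ∅
  cell(2,3) ba: {B}
  cell(3,4) ab: ∅
  cell(0,2) bab: ∅
  cell(1,3) aba: ∅
  cell(2,4) bab: ∅
  cell(0,3) baba: ∅
  cell(1,4) abab: ∅
  cell(0,4) babab: ∅

S ∉ T[0,4] ⇒ NO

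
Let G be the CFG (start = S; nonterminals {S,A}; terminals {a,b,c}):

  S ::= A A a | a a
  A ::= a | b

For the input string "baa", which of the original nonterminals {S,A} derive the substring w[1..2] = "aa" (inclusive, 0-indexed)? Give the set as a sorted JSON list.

CNF form of G:
  S -> A X1 | T0 T0
  A -> a | b
  T0 -> a
  X1 -> A T0

CYK table (by increasing span), restricted to cells inside w[1..2]:
  [1..1]={A,T0}  "a"  orig:{A}
  [2..2]={A,T0}  "a"  orig:{A}
  [1..2]={S,X1}  "aa"  orig:{S}

Original NTs in T[1,2] deriving "aa": ["S"]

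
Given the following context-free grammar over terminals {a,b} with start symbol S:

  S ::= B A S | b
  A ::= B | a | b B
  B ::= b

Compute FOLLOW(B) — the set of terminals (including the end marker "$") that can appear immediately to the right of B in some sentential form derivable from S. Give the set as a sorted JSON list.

FIRST sets, iterate to fixpoint:
pass 1:
  A via A→a: +{a}
  A via A→b B: +{b}
  B via B→b: +{b}
  S via S→B A S: +{b}
  FIRST(S)={b}  FIRST(A)={a,b}  FIRST(B)={b}
pass 2: — fixpoint
  FIRST(S)={b}  FIRST(A)={a,b}  FIRST(B)={b}

FOLLOW sets:
seed FOLLOW(S) with $
pass 1:
  S→B A S: FOLLOW(B) ⊇ FIRST(A) = {a,b}; new: +{a,b}
  S→B A S: FOLLOW(A) ⊇ FIRST(S) = {b}; new: +{b}
  S: {$}  A: {b}  B: {a,b}
pass 2: (no change)
  S: {$}  A: {b}  B: {a,b}

FOLLOW(B) = ["a", "b"]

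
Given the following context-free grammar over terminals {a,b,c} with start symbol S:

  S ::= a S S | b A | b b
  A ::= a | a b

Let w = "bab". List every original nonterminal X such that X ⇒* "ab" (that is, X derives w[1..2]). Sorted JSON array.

Convert to CNF:
  S -> T0 X2 | T1 A | T1 T1
  A -> T0 T1 | a
  T0 -> a
  T1 -> b
  X2 -> S S

CYK fill, restricted to cells inside w[1..2]:
  T[1,1] 'a' = {A,T0}  orig:{A}
  T[2,2] 'b' = {T1}  orig:{}
  T[1,2] 'ab' = {A}

Original NTs in T[1,2] deriving "ab": ["A"]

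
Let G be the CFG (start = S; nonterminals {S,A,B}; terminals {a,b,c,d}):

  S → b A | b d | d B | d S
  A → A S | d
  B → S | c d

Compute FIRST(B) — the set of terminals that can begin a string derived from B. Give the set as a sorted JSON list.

FIRST iteration:
pass 1:
  A via A→d: +{d}
  B via B→c d: +{c}
  S via S→b A: +{b}
  S via S→d B: +{d}
  S: {b,d}  A: {d}  B: {c}
pass 2:
  B via B→S: +{b,d}
  S: {b,d}  A: {d}  B: {b,c,d}
pass 3: (stable)
  S: {b,d}  A: {d}  B: {b,c,d}

FIRST(B) = ["b", "c", "d"]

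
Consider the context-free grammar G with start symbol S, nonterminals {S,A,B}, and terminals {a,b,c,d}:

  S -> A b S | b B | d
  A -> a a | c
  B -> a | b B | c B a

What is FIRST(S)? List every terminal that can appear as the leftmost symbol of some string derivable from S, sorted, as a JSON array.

Compute FIRST by fixpoint:
pass 1:
  A via A→a a: +{a}
  A via A→c: +{c}
  B via B→a: +{a}
  B via B→b B: +{b}
  B via B→c B a: +{c}
  S via S→A b S: +{a,c}
  S via S→b B: +{b}
  S via S→d: +{d}
  FIRST[S]={a,b,c,d}  FIRST[A]={a,c}  FIRST[B]={a,b,c}
pass 2: — fixpoint
  FIRST[S]={a,b,c,d}  FIRST[A]={a,c}  FIRST[B]={a,b,c}

FIRST(S) = ["a", "b", "c", "d"]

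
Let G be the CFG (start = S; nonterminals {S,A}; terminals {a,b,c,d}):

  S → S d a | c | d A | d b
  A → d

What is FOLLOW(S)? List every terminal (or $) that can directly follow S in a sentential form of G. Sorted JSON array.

FIRST iteration:
iter 1:
  A via A→d: +{d}
  S via S→c: +{c}
  S via S→d A: +{d}
  FIRST(S)={c,d}  FIRST(A)={d}
iter 2: (stable)
  FIRST(S)={c,d}  FIRST(A)={d}

Compute FOLLOW by fixpoint:
seed FOLLOW(S) with $
iter 1:
  S→S d a: FOLLOW(S) ⊇ FIRST(d) = {d}; new: +{d}
  S→d A: FOLLOW(A) ⊇ FOLLOW(S) ⊇ {$,d}; new: +{$,d}
  FOLLOW[S]={$,d}  FOLLOW[A]={$,d}
iter 2: (stable)
  FOLLOW[S]={$,d}  FOLLOW[A]={$,d}

FOLLOW(S) = ["$", "d"]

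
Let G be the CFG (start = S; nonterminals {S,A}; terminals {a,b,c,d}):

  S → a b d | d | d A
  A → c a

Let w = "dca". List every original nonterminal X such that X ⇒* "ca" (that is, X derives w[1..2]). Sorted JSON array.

Convert to CNF:
  S -> T1 X4 | T3 A | d
  A -> T0 T1
  T0 -> c
  T1 -> a
  T2 -> b
  T3 -> d
  X4 -> T2 T3

CYK fill — only the sub-triangle for w[1..2]:
  T[1,1] 'c' = {T0}  orig:{}
  T[2,2] 'a' = {T1}  orig:{}
  T[1,2] 'ca' = {A}

Original NTs in T[1,2] deriving "ca": ["A"]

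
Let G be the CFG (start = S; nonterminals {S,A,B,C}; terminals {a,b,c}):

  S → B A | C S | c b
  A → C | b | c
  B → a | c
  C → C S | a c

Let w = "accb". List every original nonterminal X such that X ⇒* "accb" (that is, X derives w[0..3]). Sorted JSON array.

Convert to CNF:
  S -> B A | C S | T1 T2
  A -> C S | T0 T1 | b | c
  B -> a | c
  C -> C S | T0 T1
  T0 -> a
  T1 -> c
  T2 -> b

CYK table (by increasing span), restricted to cells inside w[0..3]:
  T[0,0] 'a' = {B,T0}  orig:{B}
  T[1,1] 'c' = {A,B,T1}  orig:{A,B}
  T[2,2] 'c' = {A,B,T1}  orig:{A,B}
  T[3,3] 'b' = {A,T2}  orig:{A}
  T[0,1] 'ac' = {A,C,S}
  T[1,2] 'cc' = {S}
  T[2,3] 'cb' = {S}
  T[0,2] 'acc' = ∅
  T[1,3] 'ccb' = ∅
  T[0,3] 'accb' = {A,C,S}

Original NTs in T[0,3] deriving "accb": ["A", "C", "S"]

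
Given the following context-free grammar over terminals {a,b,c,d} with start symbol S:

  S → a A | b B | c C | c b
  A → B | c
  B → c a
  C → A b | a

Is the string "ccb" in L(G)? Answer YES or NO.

Convert to CNF:
  S -> T0 C | T0 T2 | T1 A | T2 B
  A -> T0 T1 | c
  B -> T0 T1
  C -> A T2 | a
  T0 -> c
  T1 -> a
  T2 -> b

CYK table (by increasing span):
  T[0,0] 'c' = {A,T0}  orig:{A}
  T[1,1] 'c' = {A,T0}  orig:{A}
  T[2,2] 'b' = {T2}  orig:{}
  T[0,1] 'cc' = ∅
  T[1,2] 'cb' = {C,S}
  T[0,2] 'ccb' = {S}

S ∈ T[0,2] ⇒ YES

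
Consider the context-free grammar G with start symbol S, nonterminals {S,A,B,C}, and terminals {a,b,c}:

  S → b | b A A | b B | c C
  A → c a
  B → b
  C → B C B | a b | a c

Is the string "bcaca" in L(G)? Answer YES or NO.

Convert to CNF:
  S -> T0 C | T2 B | T2 X4 | b
  A -> T0 T1
  B -> b
  C -> B X3 | T1 T0 | T1 T2
  T0 -> c
  T1 -> a
  T2 -> b
  X3 -> C B
  X4 -> A A

CYK table (by increasing span):
  cell(0,0) b: {B,S,T2}  orig:{B,S}
  cell(1,1) c: {T0}  orig:{}
  cell(2,2) a: {T1}  orig:{}
  cell(3,3) c: {T0}  orig:{}
  cell(4,4) a: {T1}  orig:{}
  cell(0,1) bc: ∅
  cell(1,2) ca: {A}
  cell(2,3) ac: {C}
  cell(3,4) ca: {A}
  cell(0,2) bca: ∅
  cell(1,3) cac: {S}
  cell(2,4) aca: ∅
  cell(0,3) bcac: ∅
  cell(1,4) caca: {X4}  orig:{}
  cell(0,4) bcaca: {S}

S ∈ T[0,4] ⇒ YES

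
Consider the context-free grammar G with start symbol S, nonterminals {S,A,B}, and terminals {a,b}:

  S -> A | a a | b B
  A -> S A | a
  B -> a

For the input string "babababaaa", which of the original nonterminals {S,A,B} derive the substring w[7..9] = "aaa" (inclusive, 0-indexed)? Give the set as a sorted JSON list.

CNF form of G:
  S -> S A | T0 T0 | T1 B | a
  A -> S A | a
  B -> a
  T0 -> a
  T1 -> b

CYK table (by increasing span), restricted to cells inside w[7..9]:
  T[7,7] 'a' = {A,B,S,T0}  orig:{A,B,S}
  T[8,8] 'a' = {A,B,S,T0}  orig:{A,B,S}
  T[9,9] 'a' = {A,B,S,T0}  orig:{A,B,S}
  T[7,8] 'aa' = {A,S}
  T[8,9] 'aa' = {A,S}
  T[7,9] 'aaa' = {A,S}

Original NTs in T[7,9] deriving "aaa": ["A", "S"]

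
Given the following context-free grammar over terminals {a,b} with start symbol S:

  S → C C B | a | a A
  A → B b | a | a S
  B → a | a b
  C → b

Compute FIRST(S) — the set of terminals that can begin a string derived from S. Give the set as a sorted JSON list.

FIRST iteration:
[1]
  A via A→a: +{a}
  B via B→a: +{a}
  C via C→b: +{b}
  S via S→C C B: +{b}
  S via S→a: +{a}
  FIRST[S]={a,b}  FIRST[A]={a}  FIRST[B]={a}  FIRST[C]={b}
[2] — fixpoint
  FIRST[S]={a,b}  FIRST[A]={a}  FIRST[B]={a}  FIRST[C]={b}

FIRST(S) = ["a", "b"]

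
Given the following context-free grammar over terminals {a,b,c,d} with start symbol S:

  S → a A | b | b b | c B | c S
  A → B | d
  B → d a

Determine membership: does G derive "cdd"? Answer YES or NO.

Convert to CNF:
  S -> T1 A | T2 T2 | T3 B | T3 S | b
  A -> T0 T1 | d
  B -> T0 T1
  T0 -> d
  T1 -> a
  T2 -> b
  T3 -> c

CYK table (by increasing span):
  [0..0]={T3}  "c"  orig:{}
  [1..1]={A,T0}  "d"  orig:{A}
  [2..2]={A,T0}  "d"  orig:{A}
  [0..1]=∅  "cd"
  [1..2]=∅  "dd"
  [0..2]=∅  "cdd"

S ∉ T[0,2] ⇒ NO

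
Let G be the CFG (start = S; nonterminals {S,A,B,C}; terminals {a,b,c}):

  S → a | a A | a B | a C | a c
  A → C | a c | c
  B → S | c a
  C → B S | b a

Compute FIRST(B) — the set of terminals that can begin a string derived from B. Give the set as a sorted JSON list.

Compute FIRST by fixpoint:
iter 1:
  A via A→a c: +{a}
  A via A→c: +{c}
  B via B→c a: +{c}
  C via C→B S: +{c}
  C via C→b a: +{b}
  S via S→a: +{a}
  FIRST[S]={a}  FIRST[A]={a,c}  FIRST[B]={c}  FIRST[C]={b,c}
iter 2:
  A via A→C: +{b}
  B via B→S: +{a}
  C via C→B S: +{a}
  FIRST[S]={a}  FIRST[A]={a,b,c}  FIRST[B]={a,c}  FIRST[C]={a,b,c}
iter 3: (stable)
  FIRST[S]={a}  FIRST[A]={a,b,c}  FIRST[B]={a,c}  FIRST[C]={a,b,c}

FIRST(B) = ["a", "c"]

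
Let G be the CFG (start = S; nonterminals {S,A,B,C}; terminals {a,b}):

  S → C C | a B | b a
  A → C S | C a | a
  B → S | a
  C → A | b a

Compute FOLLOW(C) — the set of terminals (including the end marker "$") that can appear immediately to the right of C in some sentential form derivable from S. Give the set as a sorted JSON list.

FIRST sets, iterate to fixpoint:
round 1:
  A via A→a: +{a}
  B via B→a: +{a}
  C via C→A: +{a}
  C via C→b a: +{b}
  S via S→C C: +{a,b}
  FIRST[S]={a,b}  FIRST[A]={a}  FIRST[B]={a}  FIRST[C]={a,b}
round 2:
  A via A→C S: +{b}
  B via B→S: +{b}
  FIRST[S]={a,b}  FIRST[A]={a,b}  FIRST[B]={a,b}  FIRST[C]={a,b}
round 3: (stable)
  FIRST[S]={a,b}  FIRST[A]={a,b}  FIRST[B]={a,b}  FIRST[C]={a,b}

FOLLOW iteration:
FOLLOW(S) := {$}
iter 1:
  A→C S: FOLLOW(C) ⊇ FIRST(S) = {a,b}; new: +{a,b}
  C→A: FOLLOW(A) ⊇ FOLLOW(C) ⊇ {a,b}; new: +{a,b}
  S→C C: FOLLOW(C) ⊇ FOLLOW(S) ⊇ {$}; new: +{$}
  S→a B: FOLLOW(B) ⊇ FOLLOW(S) ⊇ {$}; new: +{$}
  FOLLOW(S)={$}  FOLLOW(A)={a,b}  FOLLOW(B)={$}  FOLLOW(C)={$,a,b}
iter 2:
  A→C S: FOLLOW(S) ⊇ FOLLOW(A) ⊇ {a,b}; new: +{a,b}
  C→A: FOLLOW(A) ⊇ FOLLOW(C) ⊇ {$,a,b}; new: +{$}
  S→a B: FOLLOW(B) ⊇ FOLLOW(S) ⊇ {$,a,b}; new: +{a,b}
  FOLLOW(S)={$,a,b}  FOLLOW(A)={$,a,b}  FOLLOW(B)={$,a,b}  FOLLOW(C)={$,a,b}
iter 3: done
  FOLLOW(S)={$,a,b}  FOLLOW(A)={$,a,b}  FOLLOW(B)={$,a,b}  FOLLOW(C)={$,a,b}

FOLLOW(C) = ["$", "a", "b"]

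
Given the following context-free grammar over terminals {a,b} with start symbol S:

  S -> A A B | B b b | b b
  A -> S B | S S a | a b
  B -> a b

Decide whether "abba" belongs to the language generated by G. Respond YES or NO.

CNF form of G:
  S -> A X3 | B X4 | T1 T1
  A -> S B | S X2 | T0 T1
  B -> T0 T1
  T0 -> a
  T1 -> b
  X2 -> S T0
  X3 -> A B
  X4 -> T1 T1

CYK fill:
  cell(0,0) a: {T0}  orig:{}
  cell(1,1) b: {T1}  orig:{}
  cell(2,2) b: {T1}  orig:{}
  cell(3,3) a: {T0}  orig:{}
  cell(0,1) ab: {A,B}
  cell(1,2) bb: {S,X4}  orig:{S}
  cell(2,3) ba: ∅
  cell(0,2) abb: ∅
  cell(1,3) bba: {X2}  orig:{}
  cell(0,3) abba: ∅

S ∉ T[0,3] ⇒ NO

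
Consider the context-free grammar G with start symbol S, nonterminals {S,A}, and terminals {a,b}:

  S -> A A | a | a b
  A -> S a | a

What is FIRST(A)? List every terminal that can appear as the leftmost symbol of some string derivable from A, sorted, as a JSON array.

FIRST iteration:
round 1:
  A via A→a: +{a}
  S via S→A A: +{a}
  FIRST(S)={a}  FIRST(A)={a}
round 2: — fixpoint
  FIRST(S)={a}  FIRST(A)={a}

FIRST(A) = ["a"]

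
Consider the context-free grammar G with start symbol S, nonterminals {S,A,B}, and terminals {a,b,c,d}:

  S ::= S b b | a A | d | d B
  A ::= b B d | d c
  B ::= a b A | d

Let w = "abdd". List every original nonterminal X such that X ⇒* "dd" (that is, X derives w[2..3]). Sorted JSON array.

Convert to CNF:
  S -> S X6 | T1 B | T3 A | d
  A -> T0 X4 | T1 T2
  B -> T3 X5 | d
  T0 -> b
  T1 -> d
  T2 -> c
  T3 -> a
  X4 -> B T1
  X5 -> T0 A
  X6 -> T0 T0

Fill CYK table bottom-up — only the sub-triangle for w[2..3]:
  cell(2,2) d: {B,S,T1}  orig:{B,S}
  cell(3,3) d: {B,S,T1}  orig:{B,S}
  cell(2,3) dd: {S,X4}  orig:{S}

Original NTs in T[2,3] deriving "dd": ["S"]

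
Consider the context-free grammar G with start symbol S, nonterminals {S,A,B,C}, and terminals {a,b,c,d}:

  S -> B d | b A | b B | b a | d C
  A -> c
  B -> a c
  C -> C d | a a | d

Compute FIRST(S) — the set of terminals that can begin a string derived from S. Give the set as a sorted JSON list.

Compute FIRST by fixpoint:
iter 1:
  A via A→c: +{c}
  B via B→a c: +{a}
  C via C→a a: +{a}
  C via C→d: +{d}
  S via S→B d: +{a}
  S via S→b A: +{b}
  S via S→d C: +{d}
  FIRST[S]={a,b,d}  FIRST[A]={c}  FIRST[B]={a}  FIRST[C]={a,d}
iter 2: (stable)
  FIRST[S]={a,b,d}  FIRST[A]={c}  FIRST[B]={a}  FIRST[C]={a,d}

FIRST(S) = ["a", "b", "d"]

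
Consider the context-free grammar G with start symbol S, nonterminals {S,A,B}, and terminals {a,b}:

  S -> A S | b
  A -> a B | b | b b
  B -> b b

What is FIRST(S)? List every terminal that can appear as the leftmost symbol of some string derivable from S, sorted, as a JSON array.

FIRST iteration:
[1]
  A via A→a B: +{a}
  A via A→b: +{b}
  B via B→b b: +{b}
  S via S→A S: +{a,b}
  S: {a,b}  A: {a,b}  B: {b}
[2] — fixpoint
  S: {a,b}  A: {a,b}  B: {b}

FIRST(S) = ["a", "b"]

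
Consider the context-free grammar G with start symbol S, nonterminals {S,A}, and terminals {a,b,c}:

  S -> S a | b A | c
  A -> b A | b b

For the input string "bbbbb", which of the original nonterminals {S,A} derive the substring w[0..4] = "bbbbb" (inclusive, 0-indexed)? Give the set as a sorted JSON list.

CNF form of G:
  S -> S T1 | T0 A | c
  A -> T0 A | T0 T0
  T0 -> b
  T1 -> a

Fill CYK table bottom-up, restricted to cells inside w[0..4]:
  cell(0,0) b: {T0}  orig:{}
  cell(1,1) b: {T0}  orig:{}
  cell(2,2) b: {T0}  orig:{}
  cell(3,3) b: {T0}  orig:{}
  cell(4,4) b: {T0}  orig:{}
  cell(0,1) bb: {A}
  cell(1,2) bb: {A}
  cell(2,3) bb: {A}
  cell(3,4) bb: {A}
  cell(0,2) bbb: {A,S}
  cell(1,3) bbb: {A,S}
  cell(2,4) bbb: {A,S}
  cell(0,3) bbbb: {A,S}
  cell(1,4) bbbb: {A,S}
  cell(0,4) bbbbb: {A,S}

Original NTs in T[0,4] deriving "bbbbb": ["A", "S"]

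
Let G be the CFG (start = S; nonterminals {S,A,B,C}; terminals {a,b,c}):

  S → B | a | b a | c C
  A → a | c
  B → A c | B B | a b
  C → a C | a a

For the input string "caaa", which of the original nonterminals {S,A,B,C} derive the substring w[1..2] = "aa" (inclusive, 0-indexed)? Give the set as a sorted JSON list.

CNF form of G:
  S -> A T0 | B B | T0 C | T1 T2 | T2 T1 | a
  A -> a | c
  B -> A T0 | B B | T1 T2
  C -> T1 C | T1 T1
  T0 -> c
  T1 -> a
  T2 -> b

CYK table (by increasing span) (cells [i..j] with 1 ≤ i ≤ j ≤ 2 only):
  [1..1]={A,S,T1}  "a"  orig:{A,S}
  [2..2]={A,S,T1}  "a"  orig:{A,S}
  [1..2]={C}  "aa"

Original NTs in T[1,2] deriving "aa": ["C"]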